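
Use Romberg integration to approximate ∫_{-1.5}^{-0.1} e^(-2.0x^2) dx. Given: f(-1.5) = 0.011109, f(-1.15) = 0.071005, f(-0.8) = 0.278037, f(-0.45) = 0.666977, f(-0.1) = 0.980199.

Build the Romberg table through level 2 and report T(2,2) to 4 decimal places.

T(0,0) (trapezoid, 1 panel, h=1.4000): 0.693916
T(1,0) (trapezoid, 2 panels, h=0.7000): 0.541584
T(2,0) (trapezoid, 4 panels, h=0.3500): 0.529086
T(1,1) = 0.541584 + (0.541584 − 0.693916)/3 = 0.490807
T(2,1) = 0.529086 + (0.529086 − 0.541584)/3 = 0.524920
T(2,2) = 0.524920 + (0.524920 − 0.490807)/15 = 0.527194

0.5272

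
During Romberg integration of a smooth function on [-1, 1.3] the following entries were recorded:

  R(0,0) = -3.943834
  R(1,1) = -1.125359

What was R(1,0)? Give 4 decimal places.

From R(1,1) = (4·R(1,0) − R(0,0))/3, solve for R(1,0):
4·R(1,0) = 3·(-1.125359) + (-3.943834) = -7.319911
R(1,0) = -1.829978

-1.8300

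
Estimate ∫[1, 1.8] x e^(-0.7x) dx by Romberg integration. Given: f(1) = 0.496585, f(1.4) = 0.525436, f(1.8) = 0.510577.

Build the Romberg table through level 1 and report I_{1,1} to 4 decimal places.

0.4145

I_{0,0} (trapezoid, 1 panel, h=0.8000): 0.402865
I_{1,0} (trapezoid, 2 panels, h=0.4000): 0.411607
I_{1,1} = 0.411607 + (0.411607 − 0.402865)/3 = 0.414521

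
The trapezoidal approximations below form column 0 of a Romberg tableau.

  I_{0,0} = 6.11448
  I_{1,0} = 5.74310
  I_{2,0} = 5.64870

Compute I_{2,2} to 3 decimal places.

I_{1,1} = (4·5.74310 − 6.11448) / 3 = 5.61931
I_{2,1} = 5.64870 + (5.64870 − 5.74310)/3 = 5.61723
I_{2,2} = 5.61723 + (5.61723 − 5.61931)/15 = 5.61709

5.617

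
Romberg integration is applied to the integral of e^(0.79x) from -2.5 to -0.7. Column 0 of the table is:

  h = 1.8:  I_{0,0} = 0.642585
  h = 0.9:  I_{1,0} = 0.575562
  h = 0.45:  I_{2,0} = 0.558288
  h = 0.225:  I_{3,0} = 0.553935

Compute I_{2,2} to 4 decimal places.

0.5525

I_{1,1} = 0.575562 + (0.575562 − 0.642585)/3 = 0.553221
I_{2,1} = 0.558288 + (0.558288 − 0.575562)/3 = 0.552530
I_{2,2} = 0.552530 + (0.552530 − 0.553221)/15 = 0.552484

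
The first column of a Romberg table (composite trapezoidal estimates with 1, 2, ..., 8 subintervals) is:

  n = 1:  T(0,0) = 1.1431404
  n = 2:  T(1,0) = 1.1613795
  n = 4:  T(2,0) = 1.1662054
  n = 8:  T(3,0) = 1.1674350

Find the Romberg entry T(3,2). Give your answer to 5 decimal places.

Richardson extrapolation on the trapezoidal column (denominator 4−1=3):
T(2,1) = (4·1.1662054 − 1.1613795) / 3 = 1.1678140
T(3,1) = 1.1674350 + (1.1674350 − 1.1662054)/3 = 1.1678449
T(3,2) = 1.1678449 + (1.1678449 − 1.1678140)/15 = 1.1678470

1.16785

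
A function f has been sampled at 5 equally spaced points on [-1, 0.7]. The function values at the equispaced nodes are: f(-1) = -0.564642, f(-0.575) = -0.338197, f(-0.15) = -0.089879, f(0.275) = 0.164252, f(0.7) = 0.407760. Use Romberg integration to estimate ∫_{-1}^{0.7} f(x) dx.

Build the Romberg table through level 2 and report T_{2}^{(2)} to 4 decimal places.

T_{0}^{(0)} (trapezoid, 1 panel, h=1.7000): -0.133350
T_{1}^{(0)} (trapezoid, 2 panels, h=0.8500): -0.143072
T_{2}^{(0)} (trapezoid, 4 panels, h=0.4250): -0.145463
T_{1}^{(1)} = -0.143072 + (-0.143072 − (-0.133350))/3 = -0.146313
T_{2}^{(1)} = -0.145463 + (-0.145463 − (-0.143072))/3 = -0.146260
T_{2}^{(2)} = -0.146260 + (-0.146260 − (-0.146313))/15 = -0.146256

-0.1463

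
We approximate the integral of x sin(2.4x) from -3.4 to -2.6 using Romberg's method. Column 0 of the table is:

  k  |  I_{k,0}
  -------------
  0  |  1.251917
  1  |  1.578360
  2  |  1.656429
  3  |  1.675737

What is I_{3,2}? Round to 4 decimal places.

1.6822

I_{2,1} = 1.656429 + (1.656429 − 1.578360)/3 = 1.682452
I_{3,1} = 1.675737 + (1.675737 − 1.656429)/3 = 1.682173
I_{3,2} = (16·1.682173 − 1.682452) / 15 = 1.682154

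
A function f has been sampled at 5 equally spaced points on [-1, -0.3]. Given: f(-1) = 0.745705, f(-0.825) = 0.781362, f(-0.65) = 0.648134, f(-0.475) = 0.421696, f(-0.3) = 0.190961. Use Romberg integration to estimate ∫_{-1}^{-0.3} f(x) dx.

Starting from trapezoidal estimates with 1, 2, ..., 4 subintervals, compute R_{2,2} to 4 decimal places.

0.4109

R_{0,0} (trapezoid, 1 panel, h=0.7000): 0.327833
R_{1,0} (trapezoid, 2 panels, h=0.3500): 0.390763
R_{2,0} (trapezoid, 4 panels, h=0.1750): 0.405917
R_{1,1} = 0.390763 + (0.390763 − 0.327833)/3 = 0.411740
R_{2,1} = 0.405917 + (0.405917 − 0.390763)/3 = 0.410968
R_{2,2} = 0.410968 + (0.410968 − 0.411740)/15 = 0.410917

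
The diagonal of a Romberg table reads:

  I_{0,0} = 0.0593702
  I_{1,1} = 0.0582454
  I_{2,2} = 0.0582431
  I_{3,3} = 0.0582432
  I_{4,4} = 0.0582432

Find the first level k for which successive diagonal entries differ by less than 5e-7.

k = 3

|I_{1,1} − I_{0,0}| = 0.0011248 ≥ 5e-7
|I_{2,2} − I_{1,1}| = 0.0000023 ≥ 5e-7
|I_{3,3} − I_{2,2}| = 0.0000001 < 5e-7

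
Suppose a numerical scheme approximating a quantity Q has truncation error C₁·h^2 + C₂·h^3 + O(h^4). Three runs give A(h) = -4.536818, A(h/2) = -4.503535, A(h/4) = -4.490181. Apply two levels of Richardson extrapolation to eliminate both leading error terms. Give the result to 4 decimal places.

-4.4848

First eliminate the h^2 term (factor 2^2 = 4):
  B₁ = (4·(-4.503535) − (-4.536818))/3 = -4.492441
  B₂ = (4·(-4.490181) − (-4.503535))/3 = -4.485730
Then eliminate the h^3 term (factor 2^3 = 8):
  (8·(-4.485730) − (-4.492441))/7 = -4.484771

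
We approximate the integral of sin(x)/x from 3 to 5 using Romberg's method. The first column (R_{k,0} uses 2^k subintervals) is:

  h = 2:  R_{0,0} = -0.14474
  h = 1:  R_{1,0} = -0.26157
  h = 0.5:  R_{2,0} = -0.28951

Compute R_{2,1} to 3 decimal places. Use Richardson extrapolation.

R_{2,1} = (4·(-0.28951) − (-0.26157)) / 3 = -0.29882

-0.299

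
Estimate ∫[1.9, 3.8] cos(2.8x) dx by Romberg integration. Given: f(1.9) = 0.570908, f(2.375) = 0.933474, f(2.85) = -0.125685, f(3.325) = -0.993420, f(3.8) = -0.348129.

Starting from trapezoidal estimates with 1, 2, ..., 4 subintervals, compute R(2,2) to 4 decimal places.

R(0,0) (trapezoid, 1 panel, h=1.9000): 0.211640
R(1,0) (trapezoid, 2 panels, h=0.9500): -0.013581
R(2,0) (trapezoid, 4 panels, h=0.4750): -0.035265
R(1,1) = -0.013581 + (-0.013581 − 0.211640)/3 = -0.088655
R(2,1) = -0.035265 + (-0.035265 − (-0.013581))/3 = -0.042493
R(2,2) = -0.042493 + (-0.042493 − (-0.088655))/15 = -0.039416

-0.0394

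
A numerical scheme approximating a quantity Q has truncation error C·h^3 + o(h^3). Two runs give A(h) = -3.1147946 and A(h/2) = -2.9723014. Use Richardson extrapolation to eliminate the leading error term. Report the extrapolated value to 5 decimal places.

-2.95195

Extrapolated value = (8·A(h/2) − A(h)) / (8 − 1)
= (8·(-2.9723014) − (-3.1147946)) / 7
= -20.6636166 / 7 = -2.9519452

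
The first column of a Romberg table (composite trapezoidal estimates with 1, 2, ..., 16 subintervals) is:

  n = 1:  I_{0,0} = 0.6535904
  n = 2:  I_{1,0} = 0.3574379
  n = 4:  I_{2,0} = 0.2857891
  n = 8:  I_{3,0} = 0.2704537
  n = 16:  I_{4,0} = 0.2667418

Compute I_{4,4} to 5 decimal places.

0.26551

Richardson extrapolation on the trapezoidal column (denominator 4−1=3):
I_{1,1} = 0.3574379 + (0.3574379 − 0.6535904)/3 = 0.2587204
I_{2,1} = 0.2857891 + (0.2857891 − 0.3574379)/3 = 0.2619062
I_{3,1} = 0.2704537 + (0.2704537 − 0.2857891)/3 = 0.2653419
I_{4,1} = (4·0.2667418 − 0.2704537) / 3 = 0.2655045
I_{2,2} = 0.2619062 + (0.2619062 − 0.2587204)/15 = 0.2621186
I_{3,2} = 0.2653419 + (0.2653419 − 0.2619062)/15 = 0.2655709
I_{4,2} = (16·0.2655045 − 0.2653419) / 15 = 0.2655153
I_{3,3} = 0.2655709 + (0.2655709 − 0.2621186)/63 = 0.2656257
I_{4,3} = (64·0.2655153 − 0.2655709) / 63 = 0.2655144
I_{4,4} = 0.2655144 + (0.2655144 − 0.2656257)/255 = 0.2655140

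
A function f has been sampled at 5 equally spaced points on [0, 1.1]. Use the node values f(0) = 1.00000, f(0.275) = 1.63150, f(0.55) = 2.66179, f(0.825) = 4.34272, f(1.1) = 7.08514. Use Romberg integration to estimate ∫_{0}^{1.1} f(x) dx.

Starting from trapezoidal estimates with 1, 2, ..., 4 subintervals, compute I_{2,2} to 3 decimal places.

3.419

I_{0,0} (trapezoid, 1 panel, h=1.1000): 4.44683
I_{1,0} (trapezoid, 2 panels, h=0.5500): 3.68740
I_{2,0} (trapezoid, 4 panels, h=0.2750): 3.48661
I_{1,1} = 3.68740 + (3.68740 − 4.44683)/3 = 3.43426
I_{2,1} = 3.48661 + (3.48661 − 3.68740)/3 = 3.41968
I_{2,2} = 3.41968 + (3.41968 − 3.43426)/15 = 3.41871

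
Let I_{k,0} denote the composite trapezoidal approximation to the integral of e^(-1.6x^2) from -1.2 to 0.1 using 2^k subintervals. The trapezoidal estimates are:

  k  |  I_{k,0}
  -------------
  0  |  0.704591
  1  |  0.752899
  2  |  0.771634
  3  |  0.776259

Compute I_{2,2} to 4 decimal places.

I_{1,1} = 0.752899 + (0.752899 − 0.704591)/3 = 0.769002
I_{2,1} = 0.771634 + (0.771634 − 0.752899)/3 = 0.777879
I_{2,2} = 0.777879 + (0.777879 − 0.769002)/15 = 0.778471
(Column j=1 coincides with Simpson's rule on the same nodes.)

0.7785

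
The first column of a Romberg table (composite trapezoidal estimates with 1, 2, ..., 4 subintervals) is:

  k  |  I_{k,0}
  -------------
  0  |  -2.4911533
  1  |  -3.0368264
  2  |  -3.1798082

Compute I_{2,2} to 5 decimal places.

-3.22805

Richardson extrapolation on the trapezoidal column (denominator 4−1=3):
I_{1,1} = (4·(-3.0368264) − (-2.4911533)) / 3 = -3.2187174
I_{2,1} = (4·(-3.1798082) − (-3.0368264)) / 3 = -3.2274688
I_{2,2} = (16·(-3.2274688) − (-3.2187174)) / 15 = -3.2280522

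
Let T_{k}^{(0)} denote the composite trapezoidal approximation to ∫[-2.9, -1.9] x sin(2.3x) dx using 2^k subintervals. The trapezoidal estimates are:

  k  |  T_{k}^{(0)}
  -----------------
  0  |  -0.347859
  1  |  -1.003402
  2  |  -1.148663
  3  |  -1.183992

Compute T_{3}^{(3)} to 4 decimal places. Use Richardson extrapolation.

T_{1}^{(1)} = -1.003402 + (-1.003402 − (-0.347859))/3 = -1.221916
T_{2}^{(1)} = -1.148663 + (-1.148663 − (-1.003402))/3 = -1.197083
T_{3}^{(1)} = (4·(-1.183992) − (-1.148663)) / 3 = -1.195768
T_{2}^{(2)} = (16·(-1.197083) − (-1.221916)) / 15 = -1.195427
T_{3}^{(2)} = (16·(-1.195768) − (-1.197083)) / 15 = -1.195680
T_{3}^{(3)} = -1.195680 + (-1.195680 − (-1.195427))/63 = -1.195684

-1.1957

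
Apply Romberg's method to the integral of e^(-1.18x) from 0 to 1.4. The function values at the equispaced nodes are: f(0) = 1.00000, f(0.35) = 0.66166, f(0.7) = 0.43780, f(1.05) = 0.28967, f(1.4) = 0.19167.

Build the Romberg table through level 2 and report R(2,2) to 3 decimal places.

R(0,0) (trapezoid, 1 panel, h=1.4000): 0.83417
R(1,0) (trapezoid, 2 panels, h=0.7000): 0.72354
R(2,0) (trapezoid, 4 panels, h=0.3500): 0.69474
R(1,1) = 0.72354 + (0.72354 − 0.83417)/3 = 0.68666
R(2,1) = 0.69474 + (0.69474 − 0.72354)/3 = 0.68514
R(2,2) = 0.68514 + (0.68514 − 0.68666)/15 = 0.68504

0.685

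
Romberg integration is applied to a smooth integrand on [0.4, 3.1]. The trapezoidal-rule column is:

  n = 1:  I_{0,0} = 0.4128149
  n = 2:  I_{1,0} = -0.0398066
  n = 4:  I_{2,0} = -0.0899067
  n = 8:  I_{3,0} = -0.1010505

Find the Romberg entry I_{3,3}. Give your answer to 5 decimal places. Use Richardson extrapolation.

-0.10470

I_{1,1} = (4·(-0.0398066) − 0.4128149) / 3 = -0.1906804
I_{2,1} = (4·(-0.0899067) − (-0.0398066)) / 3 = -0.1066067
I_{3,1} = -0.1010505 + (-0.1010505 − (-0.0899067))/3 = -0.1047651
I_{2,2} = -0.1066067 + (-0.1066067 − (-0.1906804))/15 = -0.1010018
I_{3,2} = (16·(-0.1047651) − (-0.1066067)) / 15 = -0.1046423
I_{3,3} = -0.1046423 + (-0.1046423 − (-0.1010018))/63 = -0.1047001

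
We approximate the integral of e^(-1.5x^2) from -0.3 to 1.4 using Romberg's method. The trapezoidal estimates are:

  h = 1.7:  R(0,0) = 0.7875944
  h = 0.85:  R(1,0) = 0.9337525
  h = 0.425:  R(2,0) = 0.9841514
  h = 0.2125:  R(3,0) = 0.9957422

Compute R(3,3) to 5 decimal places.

0.99947

Richardson extrapolation on the trapezoidal column (denominator 4−1=3):
R(1,1) = 0.9337525 + (0.9337525 − 0.7875944)/3 = 0.9824719
R(2,1) = (4·0.9841514 − 0.9337525) / 3 = 1.0009510
R(3,1) = 0.9957422 + (0.9957422 − 0.9841514)/3 = 0.9996058
R(2,2) = 1.0009510 + (1.0009510 − 0.9824719)/15 = 1.0021829
R(3,2) = (16·0.9996058 − 1.0009510) / 15 = 0.9995161
R(3,3) = (64·0.9995161 − 1.0021829) / 63 = 0.9994738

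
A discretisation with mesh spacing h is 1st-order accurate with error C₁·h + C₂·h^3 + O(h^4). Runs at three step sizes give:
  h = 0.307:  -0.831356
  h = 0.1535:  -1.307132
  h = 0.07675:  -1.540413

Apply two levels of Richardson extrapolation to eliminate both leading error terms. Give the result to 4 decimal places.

First eliminate the h term (factor 2^1 = 2):
  B₁ = (2·(-1.307132) − (-0.831356))/1 = -1.782908
  B₂ = (2·(-1.540413) − (-1.307132))/1 = -1.773694
Then eliminate the h^3 term (factor 2^3 = 8):
  (8·(-1.773694) − (-1.782908))/7 = -1.772378

-1.7724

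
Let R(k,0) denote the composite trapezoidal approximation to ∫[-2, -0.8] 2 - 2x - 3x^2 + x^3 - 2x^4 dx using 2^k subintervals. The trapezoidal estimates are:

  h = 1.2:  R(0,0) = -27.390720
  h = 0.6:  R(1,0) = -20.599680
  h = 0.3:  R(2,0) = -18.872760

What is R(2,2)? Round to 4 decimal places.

Richardson extrapolation on the trapezoidal column (denominator 4−1=3):
R(1,1) = -20.599680 + (-20.599680 − (-27.390720))/3 = -18.336000
R(2,1) = (4·(-18.872760) − (-20.599680)) / 3 = -18.297120
R(2,2) = (16·(-18.297120) − (-18.336000)) / 15 = -18.294528

-18.2945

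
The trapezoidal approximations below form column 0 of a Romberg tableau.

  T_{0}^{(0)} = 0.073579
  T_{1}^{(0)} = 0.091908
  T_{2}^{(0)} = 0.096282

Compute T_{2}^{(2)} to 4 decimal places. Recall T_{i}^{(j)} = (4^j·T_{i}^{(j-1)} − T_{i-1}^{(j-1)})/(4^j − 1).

Richardson extrapolation on the trapezoidal column (denominator 4−1=3):
T_{1}^{(1)} = (4·0.091908 − 0.073579) / 3 = 0.098018
T_{2}^{(1)} = (4·0.096282 − 0.091908) / 3 = 0.097740
T_{2}^{(2)} = 0.097740 + (0.097740 − 0.098018)/15 = 0.097721
(Column j=1 coincides with Simpson's rule on the same nodes.)

0.0977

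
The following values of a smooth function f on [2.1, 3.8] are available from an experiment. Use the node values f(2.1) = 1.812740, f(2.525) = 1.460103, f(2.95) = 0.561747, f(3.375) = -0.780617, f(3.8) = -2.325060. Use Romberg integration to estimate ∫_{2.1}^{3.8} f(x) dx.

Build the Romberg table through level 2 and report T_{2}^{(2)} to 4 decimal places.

0.4703

T_{0}^{(0)} (trapezoid, 1 panel, h=1.7000): -0.435472
T_{1}^{(0)} (trapezoid, 2 panels, h=0.8500): 0.259749
T_{2}^{(0)} (trapezoid, 4 panels, h=0.4250): 0.418656
T_{1}^{(1)} = 0.259749 + (0.259749 − (-0.435472))/3 = 0.491489
T_{2}^{(1)} = 0.418656 + (0.418656 − 0.259749)/3 = 0.471625
T_{2}^{(2)} = 0.471625 + (0.471625 − 0.491489)/15 = 0.470301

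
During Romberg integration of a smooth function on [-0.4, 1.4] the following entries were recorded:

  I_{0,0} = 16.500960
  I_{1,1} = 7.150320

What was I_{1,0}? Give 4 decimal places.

From I_{1,1} = (4·I_{1,0} − I_{0,0})/3, solve for I_{1,0}:
4·I_{1,0} = 3·7.150320 + 16.500960 = 37.951920
I_{1,0} = 9.487980

9.4880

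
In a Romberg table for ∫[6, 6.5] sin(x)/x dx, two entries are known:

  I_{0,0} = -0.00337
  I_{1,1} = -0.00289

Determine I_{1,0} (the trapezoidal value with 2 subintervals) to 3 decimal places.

-0.003

From I_{1,1} = (4·I_{1,0} − I_{0,0})/3, solve for I_{1,0}:
4·I_{1,0} = 3·(-0.00289) + (-0.00337) = -0.01204
I_{1,0} = -0.00301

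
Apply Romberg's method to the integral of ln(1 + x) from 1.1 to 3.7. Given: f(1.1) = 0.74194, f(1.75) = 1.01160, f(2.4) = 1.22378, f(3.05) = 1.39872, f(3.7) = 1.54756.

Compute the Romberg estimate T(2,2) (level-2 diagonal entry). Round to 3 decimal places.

T(0,0) (trapezoid, 1 panel, h=2.6000): 2.97635
T(1,0) (trapezoid, 2 panels, h=1.3000): 3.07909
T(2,0) (trapezoid, 4 panels, h=0.6500): 3.10625
T(1,1) = 3.07909 + (3.07909 − 2.97635)/3 = 3.11334
T(2,1) = 3.10625 + (3.10625 − 3.07909)/3 = 3.11530
T(2,2) = 3.11530 + (3.11530 − 3.11334)/15 = 3.11543

3.115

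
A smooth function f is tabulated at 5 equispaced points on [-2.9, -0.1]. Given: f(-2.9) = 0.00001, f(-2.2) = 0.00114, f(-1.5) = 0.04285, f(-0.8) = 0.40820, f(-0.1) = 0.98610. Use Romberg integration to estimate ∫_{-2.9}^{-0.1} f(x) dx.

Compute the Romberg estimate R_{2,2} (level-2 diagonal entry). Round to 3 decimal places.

R_{0,0} (trapezoid, 1 panel, h=2.8000): 1.38055
R_{1,0} (trapezoid, 2 panels, h=1.4000): 0.75027
R_{2,0} (trapezoid, 4 panels, h=0.7000): 0.66167
R_{1,1} = 0.75027 + (0.75027 − 1.38055)/3 = 0.54018
R_{2,1} = 0.66167 + (0.66167 − 0.75027)/3 = 0.63214
R_{2,2} = 0.63214 + (0.63214 − 0.54018)/15 = 0.63827

0.638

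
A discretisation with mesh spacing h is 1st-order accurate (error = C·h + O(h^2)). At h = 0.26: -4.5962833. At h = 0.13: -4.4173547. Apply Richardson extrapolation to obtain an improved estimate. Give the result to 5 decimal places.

Extrapolated value = (2·A(h/2) − A(h)) / (2 − 1)
= (2·(-4.4173547) − (-4.5962833)) / 1
= -4.2384261 / 1 = -4.2384261

-4.23843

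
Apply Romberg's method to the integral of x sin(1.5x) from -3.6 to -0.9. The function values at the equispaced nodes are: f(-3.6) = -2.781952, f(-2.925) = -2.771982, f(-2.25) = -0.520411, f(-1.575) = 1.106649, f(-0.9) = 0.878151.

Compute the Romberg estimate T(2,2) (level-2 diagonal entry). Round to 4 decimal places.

-2.1859

T(0,0) (trapezoid, 1 panel, h=2.7000): -2.570131
T(1,0) (trapezoid, 2 panels, h=1.3500): -1.987621
T(2,0) (trapezoid, 4 panels, h=0.6750): -2.117910
T(1,1) = -1.987621 + (-1.987621 − (-2.570131))/3 = -1.793451
T(2,1) = -2.117910 + (-2.117910 − (-1.987621))/3 = -2.161340
T(2,2) = -2.161340 + (-2.161340 − (-1.793451))/15 = -2.185866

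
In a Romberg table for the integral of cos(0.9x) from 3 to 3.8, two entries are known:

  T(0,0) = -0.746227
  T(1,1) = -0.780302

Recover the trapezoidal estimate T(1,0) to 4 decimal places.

-0.7718

From T(1,1) = (4·T(1,0) − T(0,0))/3, solve for T(1,0):
4·T(1,0) = 3·(-0.780302) + (-0.746227) = -3.087133
T(1,0) = -0.771783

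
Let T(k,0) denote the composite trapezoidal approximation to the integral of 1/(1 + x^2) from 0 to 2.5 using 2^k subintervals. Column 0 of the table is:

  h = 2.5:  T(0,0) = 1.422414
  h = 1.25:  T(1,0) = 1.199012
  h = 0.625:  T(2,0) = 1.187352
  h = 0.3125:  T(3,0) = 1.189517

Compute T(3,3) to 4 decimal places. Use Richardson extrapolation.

T(1,1) = 1.199012 + (1.199012 − 1.422414)/3 = 1.124545
T(2,1) = (4·1.187352 − 1.199012) / 3 = 1.183465
T(3,1) = 1.189517 + (1.189517 − 1.187352)/3 = 1.190239
T(2,2) = (16·1.183465 − 1.124545) / 15 = 1.187393
T(3,2) = (16·1.190239 − 1.183465) / 15 = 1.190691
T(3,3) = (64·1.190691 − 1.187393) / 63 = 1.190743
(Column j=1 coincides with Simpson's rule on the same nodes.)

1.1907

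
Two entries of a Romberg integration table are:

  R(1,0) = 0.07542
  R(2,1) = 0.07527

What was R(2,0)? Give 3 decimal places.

From R(2,1) = (4·R(2,0) − R(1,0))/3, solve for R(2,0):
4·R(2,0) = 3·0.07527 + 0.07542 = 0.30123
R(2,0) = 0.07531

0.075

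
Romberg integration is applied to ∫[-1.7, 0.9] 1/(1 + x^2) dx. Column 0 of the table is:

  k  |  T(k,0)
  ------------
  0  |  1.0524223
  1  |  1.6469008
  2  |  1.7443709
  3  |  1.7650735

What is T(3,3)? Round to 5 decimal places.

Richardson extrapolation on the trapezoidal column (denominator 4−1=3):
T(1,1) = 1.6469008 + (1.6469008 − 1.0524223)/3 = 1.8450603
T(2,1) = 1.7443709 + (1.7443709 − 1.6469008)/3 = 1.7768609
T(3,1) = 1.7650735 + (1.7650735 − 1.7443709)/3 = 1.7719744
T(2,2) = 1.7768609 + (1.7768609 − 1.8450603)/15 = 1.7723143
T(3,2) = 1.7719744 + (1.7719744 − 1.7768609)/15 = 1.7716486
T(3,3) = 1.7716486 + (1.7716486 − 1.7723143)/63 = 1.7716380

1.77164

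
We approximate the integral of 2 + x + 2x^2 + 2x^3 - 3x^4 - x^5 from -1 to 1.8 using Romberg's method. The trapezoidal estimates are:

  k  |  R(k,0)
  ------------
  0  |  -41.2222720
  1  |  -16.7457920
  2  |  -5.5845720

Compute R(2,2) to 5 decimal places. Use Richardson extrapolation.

R(1,1) = (4·(-16.7457920) − (-41.2222720)) / 3 = -8.5869653
R(2,1) = -5.5845720 + (-5.5845720 − (-16.7457920))/3 = -1.8641653
R(2,2) = -1.8641653 + (-1.8641653 − (-8.5869653))/15 = -1.4159786

-1.41598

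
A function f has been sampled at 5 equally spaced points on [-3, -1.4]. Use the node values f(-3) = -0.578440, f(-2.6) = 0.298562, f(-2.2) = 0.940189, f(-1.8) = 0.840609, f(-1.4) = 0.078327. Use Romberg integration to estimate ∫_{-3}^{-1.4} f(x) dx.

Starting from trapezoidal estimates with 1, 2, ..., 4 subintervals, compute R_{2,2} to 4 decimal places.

0.7864

R_{0,0} (trapezoid, 1 panel, h=1.6000): -0.400090
R_{1,0} (trapezoid, 2 panels, h=0.8000): 0.552106
R_{2,0} (trapezoid, 4 panels, h=0.4000): 0.731721
R_{1,1} = 0.552106 + (0.552106 − (-0.400090))/3 = 0.869505
R_{2,1} = 0.731721 + (0.731721 − 0.552106)/3 = 0.791593
R_{2,2} = 0.791593 + (0.791593 − 0.869505)/15 = 0.786399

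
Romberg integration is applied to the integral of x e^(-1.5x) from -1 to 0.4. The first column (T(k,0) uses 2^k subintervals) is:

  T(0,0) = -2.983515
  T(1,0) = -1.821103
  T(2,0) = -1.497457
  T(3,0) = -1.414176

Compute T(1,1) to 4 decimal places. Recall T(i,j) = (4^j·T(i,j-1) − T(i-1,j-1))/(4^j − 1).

Richardson extrapolation on the trapezoidal column (denominator 4−1=3):
T(1,1) = -1.821103 + (-1.821103 − (-2.983515))/3 = -1.433632
(Column j=1 coincides with Simpson's rule on the same nodes.)

-1.4336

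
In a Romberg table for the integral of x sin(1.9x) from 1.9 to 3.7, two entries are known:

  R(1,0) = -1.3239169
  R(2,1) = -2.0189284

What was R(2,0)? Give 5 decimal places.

From R(2,1) = (4·R(2,0) − R(1,0))/3, solve for R(2,0):
4·R(2,0) = 3·(-2.0189284) + (-1.3239169) = -7.3807021
R(2,0) = -1.8451755

-1.84518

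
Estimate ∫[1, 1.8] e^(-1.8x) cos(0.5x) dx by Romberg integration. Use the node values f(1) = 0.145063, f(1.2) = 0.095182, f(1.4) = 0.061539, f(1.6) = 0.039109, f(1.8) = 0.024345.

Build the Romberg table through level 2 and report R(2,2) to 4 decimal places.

R(0,0) (trapezoid, 1 panel, h=0.8000): 0.067763
R(1,0) (trapezoid, 2 panels, h=0.4000): 0.058497
R(2,0) (trapezoid, 4 panels, h=0.2000): 0.056107
R(1,1) = 0.058497 + (0.058497 − 0.067763)/3 = 0.055408
R(2,1) = 0.056107 + (0.056107 − 0.058497)/3 = 0.055310
R(2,2) = 0.055310 + (0.055310 − 0.055408)/15 = 0.055303

0.0553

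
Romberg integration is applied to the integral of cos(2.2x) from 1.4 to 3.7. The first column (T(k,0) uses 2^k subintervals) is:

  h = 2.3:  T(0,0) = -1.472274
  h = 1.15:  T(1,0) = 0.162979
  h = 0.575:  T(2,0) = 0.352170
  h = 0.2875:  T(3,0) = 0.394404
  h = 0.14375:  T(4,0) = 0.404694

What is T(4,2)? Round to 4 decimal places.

T(3,1) = (4·0.394404 − 0.352170) / 3 = 0.408482
T(4,1) = (4·0.404694 − 0.394404) / 3 = 0.408124
T(4,2) = (16·0.408124 − 0.408482) / 15 = 0.408100
(Column j=1 coincides with Simpson's rule on the same nodes.)

0.4081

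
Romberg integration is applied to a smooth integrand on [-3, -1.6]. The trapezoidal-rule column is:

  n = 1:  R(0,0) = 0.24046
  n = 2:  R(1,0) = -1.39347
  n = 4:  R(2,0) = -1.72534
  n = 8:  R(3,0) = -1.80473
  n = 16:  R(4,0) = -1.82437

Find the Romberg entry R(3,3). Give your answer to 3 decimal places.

-1.831

Richardson extrapolation on the trapezoidal column (denominator 4−1=3):
R(1,1) = (4·(-1.39347) − 0.24046) / 3 = -1.93811
R(2,1) = (4·(-1.72534) − (-1.39347)) / 3 = -1.83596
R(3,1) = -1.80473 + (-1.80473 − (-1.72534))/3 = -1.83119
R(2,2) = (16·(-1.83596) − (-1.93811)) / 15 = -1.82915
R(3,2) = (16·(-1.83119) − (-1.83596)) / 15 = -1.83087
R(3,3) = -1.83087 + (-1.83087 − (-1.82915))/63 = -1.83090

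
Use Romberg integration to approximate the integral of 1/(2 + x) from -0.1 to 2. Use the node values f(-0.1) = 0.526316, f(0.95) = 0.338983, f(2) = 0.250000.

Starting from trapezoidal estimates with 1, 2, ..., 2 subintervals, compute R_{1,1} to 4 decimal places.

0.7463

R_{0,0} (trapezoid, 1 panel, h=2.1000): 0.815132
R_{1,0} (trapezoid, 2 panels, h=1.0500): 0.763498
R_{1,1} = 0.763498 + (0.763498 − 0.815132)/3 = 0.746287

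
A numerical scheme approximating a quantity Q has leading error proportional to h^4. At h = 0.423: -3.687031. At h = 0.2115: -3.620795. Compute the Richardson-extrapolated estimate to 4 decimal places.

-3.6164

The leading error scales as h^4; refining by a factor of 2 reduces it by 2^4 = 16.
Extrapolated value = (16·A(h/2) − A(h)) / (16 − 1)
= (16·(-3.620795) − (-3.687031)) / 15
= -54.245689 / 15 = -3.616379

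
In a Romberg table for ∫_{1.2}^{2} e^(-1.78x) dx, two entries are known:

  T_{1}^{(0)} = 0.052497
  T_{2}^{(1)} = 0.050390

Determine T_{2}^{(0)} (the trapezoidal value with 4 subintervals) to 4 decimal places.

0.0509

From T_{2}^{(1)} = (4·T_{2}^{(0)} − T_{1}^{(0)})/3, solve for T_{2}^{(0)}:
4·T_{2}^{(0)} = 3·0.050390 + 0.052497 = 0.203667
T_{2}^{(0)} = 0.050917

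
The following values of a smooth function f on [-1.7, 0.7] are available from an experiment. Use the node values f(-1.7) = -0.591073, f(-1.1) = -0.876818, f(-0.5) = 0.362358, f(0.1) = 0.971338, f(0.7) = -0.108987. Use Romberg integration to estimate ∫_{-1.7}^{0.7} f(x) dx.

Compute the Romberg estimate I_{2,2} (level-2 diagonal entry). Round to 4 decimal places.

0.0659

I_{0,0} (trapezoid, 1 panel, h=2.4000): -0.840072
I_{1,0} (trapezoid, 2 panels, h=1.2000): 0.014794
I_{2,0} (trapezoid, 4 panels, h=0.6000): 0.064109
I_{1,1} = 0.014794 + (0.014794 − (-0.840072))/3 = 0.299749
I_{2,1} = 0.064109 + (0.064109 − 0.014794)/3 = 0.080547
I_{2,2} = 0.080547 + (0.080547 − 0.299749)/15 = 0.065934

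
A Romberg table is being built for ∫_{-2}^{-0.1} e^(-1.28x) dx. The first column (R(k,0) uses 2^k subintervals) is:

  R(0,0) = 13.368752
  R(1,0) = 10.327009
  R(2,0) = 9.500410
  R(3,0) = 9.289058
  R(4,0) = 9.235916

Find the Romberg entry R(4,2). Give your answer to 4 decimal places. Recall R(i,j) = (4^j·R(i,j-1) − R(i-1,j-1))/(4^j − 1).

9.2182

R(3,1) = 9.289058 + (9.289058 − 9.500410)/3 = 9.218607
R(4,1) = 9.235916 + (9.235916 − 9.289058)/3 = 9.218202
R(4,2) = (16·9.218202 − 9.218607) / 15 = 9.218175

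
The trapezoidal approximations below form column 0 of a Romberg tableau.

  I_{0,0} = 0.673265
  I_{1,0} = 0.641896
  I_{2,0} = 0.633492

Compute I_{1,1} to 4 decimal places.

0.6314

Richardson extrapolation on the trapezoidal column (denominator 4−1=3):
I_{1,1} = 0.641896 + (0.641896 − 0.673265)/3 = 0.631440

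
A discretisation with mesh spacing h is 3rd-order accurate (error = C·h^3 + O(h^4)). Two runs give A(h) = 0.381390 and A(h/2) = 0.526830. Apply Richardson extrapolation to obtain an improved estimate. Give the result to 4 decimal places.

0.5476

Extrapolated value = (8·A(h/2) − A(h)) / (8 − 1)
= (8·0.526830 − 0.381390) / 7
= 3.833250 / 7 = 0.547607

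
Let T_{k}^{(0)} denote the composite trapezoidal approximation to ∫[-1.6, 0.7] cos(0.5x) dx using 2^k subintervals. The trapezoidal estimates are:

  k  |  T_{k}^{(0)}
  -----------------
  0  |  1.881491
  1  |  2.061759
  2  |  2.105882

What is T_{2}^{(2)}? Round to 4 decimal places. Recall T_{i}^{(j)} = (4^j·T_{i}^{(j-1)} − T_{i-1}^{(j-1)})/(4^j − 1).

2.1205

T_{1}^{(1)} = 2.061759 + (2.061759 − 1.881491)/3 = 2.121848
T_{2}^{(1)} = 2.105882 + (2.105882 − 2.061759)/3 = 2.120590
T_{2}^{(2)} = 2.120590 + (2.120590 − 2.121848)/15 = 2.120506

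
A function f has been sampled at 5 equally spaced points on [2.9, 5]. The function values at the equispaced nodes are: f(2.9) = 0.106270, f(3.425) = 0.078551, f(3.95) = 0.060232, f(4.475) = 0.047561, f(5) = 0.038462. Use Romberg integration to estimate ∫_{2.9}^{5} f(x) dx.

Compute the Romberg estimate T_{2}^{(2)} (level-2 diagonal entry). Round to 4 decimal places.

0.1347

T_{0}^{(0)} (trapezoid, 1 panel, h=2.1000): 0.151969
T_{1}^{(0)} (trapezoid, 2 panels, h=1.0500): 0.139228
T_{2}^{(0)} (trapezoid, 4 panels, h=0.5250): 0.135823
T_{1}^{(1)} = 0.139228 + (0.139228 − 0.151969)/3 = 0.134981
T_{2}^{(1)} = 0.135823 + (0.135823 − 0.139228)/3 = 0.134688
T_{2}^{(2)} = 0.134688 + (0.134688 − 0.134981)/15 = 0.134668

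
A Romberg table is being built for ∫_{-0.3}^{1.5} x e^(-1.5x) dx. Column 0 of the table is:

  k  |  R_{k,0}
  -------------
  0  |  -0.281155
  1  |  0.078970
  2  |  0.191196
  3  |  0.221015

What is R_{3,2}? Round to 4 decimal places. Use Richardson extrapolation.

R_{2,1} = 0.191196 + (0.191196 − 0.078970)/3 = 0.228605
R_{3,1} = 0.221015 + (0.221015 − 0.191196)/3 = 0.230955
R_{3,2} = 0.230955 + (0.230955 − 0.228605)/15 = 0.231112

0.2311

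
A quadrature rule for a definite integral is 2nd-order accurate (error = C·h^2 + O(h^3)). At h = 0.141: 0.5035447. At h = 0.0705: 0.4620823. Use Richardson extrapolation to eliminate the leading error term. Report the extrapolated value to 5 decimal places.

0.44826

Extrapolated value = (4·A(h/2) − A(h)) / (4 − 1)
= (4·0.4620823 − 0.5035447) / 3
= 1.3447845 / 3 = 0.4482615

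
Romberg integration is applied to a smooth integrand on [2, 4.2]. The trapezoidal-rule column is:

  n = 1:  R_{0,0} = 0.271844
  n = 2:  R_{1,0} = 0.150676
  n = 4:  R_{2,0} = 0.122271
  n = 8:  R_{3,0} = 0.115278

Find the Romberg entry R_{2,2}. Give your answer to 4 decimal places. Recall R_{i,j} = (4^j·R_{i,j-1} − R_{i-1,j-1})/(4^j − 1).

0.1130

R_{1,1} = 0.150676 + (0.150676 − 0.271844)/3 = 0.110287
R_{2,1} = (4·0.122271 − 0.150676) / 3 = 0.112803
R_{2,2} = (16·0.112803 − 0.110287) / 15 = 0.112971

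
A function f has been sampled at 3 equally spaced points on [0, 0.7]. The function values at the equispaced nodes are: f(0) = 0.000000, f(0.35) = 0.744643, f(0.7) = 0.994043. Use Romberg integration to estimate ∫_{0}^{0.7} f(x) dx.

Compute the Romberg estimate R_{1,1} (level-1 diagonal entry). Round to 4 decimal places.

R_{0,0} (trapezoid, 1 panel, h=0.7000): 0.347915
R_{1,0} (trapezoid, 2 panels, h=0.3500): 0.434583
R_{1,1} = 0.434583 + (0.434583 − 0.347915)/3 = 0.463472

0.4635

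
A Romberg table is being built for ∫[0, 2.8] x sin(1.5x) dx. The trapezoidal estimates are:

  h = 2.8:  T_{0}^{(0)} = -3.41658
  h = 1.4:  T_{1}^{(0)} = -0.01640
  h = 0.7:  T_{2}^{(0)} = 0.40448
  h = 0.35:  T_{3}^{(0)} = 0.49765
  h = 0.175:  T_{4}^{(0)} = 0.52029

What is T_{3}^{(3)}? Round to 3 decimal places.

Richardson extrapolation on the trapezoidal column (denominator 4−1=3):
T_{1}^{(1)} = -0.01640 + (-0.01640 − (-3.41658))/3 = 1.11699
T_{2}^{(1)} = (4·0.40448 − (-0.01640)) / 3 = 0.54477
T_{3}^{(1)} = (4·0.49765 − 0.40448) / 3 = 0.52871
T_{2}^{(2)} = (16·0.54477 − 1.11699) / 15 = 0.50662
T_{3}^{(2)} = 0.52871 + (0.52871 − 0.54477)/15 = 0.52764
T_{3}^{(3)} = (64·0.52764 − 0.50662) / 63 = 0.52797

0.528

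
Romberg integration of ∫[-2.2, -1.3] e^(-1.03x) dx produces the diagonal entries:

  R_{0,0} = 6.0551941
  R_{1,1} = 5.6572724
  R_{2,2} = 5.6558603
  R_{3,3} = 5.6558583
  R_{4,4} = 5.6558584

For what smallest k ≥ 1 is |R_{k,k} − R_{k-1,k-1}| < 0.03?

|R_{1,1} − R_{0,0}| = 0.3979217 ≥ 0.03
|R_{2,2} − R_{1,1}| = 0.0014121 < 0.03

k = 2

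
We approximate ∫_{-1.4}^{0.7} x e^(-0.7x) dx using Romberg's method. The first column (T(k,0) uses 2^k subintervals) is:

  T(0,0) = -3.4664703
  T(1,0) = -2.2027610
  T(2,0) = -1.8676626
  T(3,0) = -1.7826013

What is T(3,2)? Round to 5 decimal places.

-1.75413

T(2,1) = -1.8676626 + (-1.8676626 − (-2.2027610))/3 = -1.7559631
T(3,1) = (4·(-1.7826013) − (-1.8676626)) / 3 = -1.7542475
T(3,2) = -1.7542475 + (-1.7542475 − (-1.7559631))/15 = -1.7541331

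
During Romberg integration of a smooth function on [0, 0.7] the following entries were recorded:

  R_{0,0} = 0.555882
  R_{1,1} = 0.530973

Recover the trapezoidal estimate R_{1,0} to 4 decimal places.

0.5372

From R_{1,1} = (4·R_{1,0} − R_{0,0})/3, solve for R_{1,0}:
4·R_{1,0} = 3·0.530973 + 0.555882 = 2.148801
R_{1,0} = 0.537200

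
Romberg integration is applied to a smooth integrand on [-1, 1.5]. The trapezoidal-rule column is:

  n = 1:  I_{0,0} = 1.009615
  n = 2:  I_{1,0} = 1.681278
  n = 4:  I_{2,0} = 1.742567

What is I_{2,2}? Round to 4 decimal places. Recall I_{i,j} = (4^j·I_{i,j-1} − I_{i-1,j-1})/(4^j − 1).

1.7535

I_{1,1} = 1.681278 + (1.681278 − 1.009615)/3 = 1.905166
I_{2,1} = (4·1.742567 − 1.681278) / 3 = 1.762997
I_{2,2} = (16·1.762997 − 1.905166) / 15 = 1.753519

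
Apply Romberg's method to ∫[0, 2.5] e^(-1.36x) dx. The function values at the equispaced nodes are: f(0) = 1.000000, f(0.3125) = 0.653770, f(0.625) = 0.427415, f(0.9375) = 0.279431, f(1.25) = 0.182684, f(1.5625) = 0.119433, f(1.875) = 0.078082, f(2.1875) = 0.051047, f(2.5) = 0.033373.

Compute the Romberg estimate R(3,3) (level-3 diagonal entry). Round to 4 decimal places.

0.7108

R(0,0) (trapezoid, 1 panel, h=2.5000): 1.291716
R(1,0) (trapezoid, 2 panels, h=1.2500): 0.874213
R(2,0) (trapezoid, 4 panels, h=0.6250): 0.753042
R(3,0) (trapezoid, 8 panels, h=0.3125): 0.721421
R(1,1) = 0.874213 + (0.874213 − 1.291716)/3 = 0.735045
R(2,1) = 0.753042 + (0.753042 − 0.874213)/3 = 0.712652
R(3,1) = 0.721421 + (0.721421 − 0.753042)/3 = 0.710881
R(2,2) = 0.712652 + (0.712652 − 0.735045)/15 = 0.711159
R(3,2) = 0.710881 + (0.710881 − 0.712652)/15 = 0.710763
R(3,3) = 0.710763 + (0.710763 − 0.711159)/63 = 0.710757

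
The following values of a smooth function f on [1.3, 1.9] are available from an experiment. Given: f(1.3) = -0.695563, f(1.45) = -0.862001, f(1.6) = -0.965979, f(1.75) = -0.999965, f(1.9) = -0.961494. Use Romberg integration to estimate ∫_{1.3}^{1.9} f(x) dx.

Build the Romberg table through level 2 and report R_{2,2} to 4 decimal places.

R_{0,0} (trapezoid, 1 panel, h=0.6000): -0.497117
R_{1,0} (trapezoid, 2 panels, h=0.3000): -0.538352
R_{2,0} (trapezoid, 4 panels, h=0.1500): -0.548471
R_{1,1} = -0.538352 + (-0.538352 − (-0.497117))/3 = -0.552097
R_{2,1} = -0.548471 + (-0.548471 − (-0.538352))/3 = -0.551844
R_{2,2} = -0.551844 + (-0.551844 − (-0.552097))/15 = -0.551827

-0.5518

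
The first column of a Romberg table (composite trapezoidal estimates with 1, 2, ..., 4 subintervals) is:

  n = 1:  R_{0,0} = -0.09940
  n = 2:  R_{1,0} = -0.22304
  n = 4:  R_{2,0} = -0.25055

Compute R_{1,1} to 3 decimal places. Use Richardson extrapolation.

Richardson extrapolation on the trapezoidal column (denominator 4−1=3):
R_{1,1} = (4·(-0.22304) − (-0.09940)) / 3 = -0.26425

-0.264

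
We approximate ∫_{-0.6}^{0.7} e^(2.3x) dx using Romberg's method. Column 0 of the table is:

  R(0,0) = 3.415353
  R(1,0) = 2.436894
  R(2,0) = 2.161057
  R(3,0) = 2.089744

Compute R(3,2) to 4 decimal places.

R(2,1) = 2.161057 + (2.161057 − 2.436894)/3 = 2.069111
R(3,1) = 2.089744 + (2.089744 − 2.161057)/3 = 2.065973
R(3,2) = 2.065973 + (2.065973 − 2.069111)/15 = 2.065764

2.0658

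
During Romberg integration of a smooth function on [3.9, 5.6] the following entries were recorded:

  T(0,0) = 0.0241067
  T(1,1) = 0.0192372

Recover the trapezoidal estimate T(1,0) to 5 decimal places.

From T(1,1) = (4·T(1,0) − T(0,0))/3, solve for T(1,0):
4·T(1,0) = 3·0.0192372 + 0.0241067 = 0.0818183
T(1,0) = 0.0204546

0.02045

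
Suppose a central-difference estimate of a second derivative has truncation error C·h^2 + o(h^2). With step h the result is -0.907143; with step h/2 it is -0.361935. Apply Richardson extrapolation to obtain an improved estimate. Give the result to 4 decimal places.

Extrapolated value = (4·A(h/2) − A(h)) / (4 − 1)
= (4·(-0.361935) − (-0.907143)) / 3
= -0.540597 / 3 = -0.180199

-0.1802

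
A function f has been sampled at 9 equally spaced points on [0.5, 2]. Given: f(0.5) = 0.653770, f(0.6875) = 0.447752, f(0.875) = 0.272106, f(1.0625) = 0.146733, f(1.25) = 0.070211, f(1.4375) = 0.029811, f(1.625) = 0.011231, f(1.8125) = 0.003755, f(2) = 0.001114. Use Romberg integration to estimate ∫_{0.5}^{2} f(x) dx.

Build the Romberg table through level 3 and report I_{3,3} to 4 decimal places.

0.2422

I_{0,0} (trapezoid, 1 panel, h=1.5000): 0.491163
I_{1,0} (trapezoid, 2 panels, h=0.7500): 0.298240
I_{2,0} (trapezoid, 4 panels, h=0.3750): 0.255371
I_{3,0} (trapezoid, 8 panels, h=0.1875): 0.245445
I_{1,1} = 0.298240 + (0.298240 − 0.491163)/3 = 0.233932
I_{2,1} = 0.255371 + (0.255371 − 0.298240)/3 = 0.241081
I_{3,1} = 0.245445 + (0.245445 − 0.255371)/3 = 0.242136
I_{2,2} = 0.241081 + (0.241081 − 0.233932)/15 = 0.241558
I_{3,2} = 0.242136 + (0.242136 − 0.241081)/15 = 0.242206
I_{3,3} = 0.242206 + (0.242206 − 0.241558)/63 = 0.242216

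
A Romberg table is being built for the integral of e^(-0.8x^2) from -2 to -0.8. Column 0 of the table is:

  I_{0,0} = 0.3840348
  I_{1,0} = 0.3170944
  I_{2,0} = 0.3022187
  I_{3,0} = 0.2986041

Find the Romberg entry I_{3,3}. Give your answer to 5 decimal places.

0.29741

Richardson extrapolation on the trapezoidal column (denominator 4−1=3):
I_{1,1} = (4·0.3170944 − 0.3840348) / 3 = 0.2947809
I_{2,1} = 0.3022187 + (0.3022187 − 0.3170944)/3 = 0.2972601
I_{3,1} = 0.2986041 + (0.2986041 − 0.3022187)/3 = 0.2973992
I_{2,2} = (16·0.2972601 − 0.2947809) / 15 = 0.2974254
I_{3,2} = 0.2973992 + (0.2973992 − 0.2972601)/15 = 0.2974085
I_{3,3} = (64·0.2974085 − 0.2974254) / 63 = 0.2974082
(Column j=1 coincides with Simpson's rule on the same nodes.)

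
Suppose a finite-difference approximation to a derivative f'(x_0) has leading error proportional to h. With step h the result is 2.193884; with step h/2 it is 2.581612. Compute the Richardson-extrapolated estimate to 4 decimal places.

Extrapolated value = (2·A(h/2) − A(h)) / (2 − 1)
= (2·2.581612 − 2.193884) / 1
= 2.969340 / 1 = 2.969340

2.9693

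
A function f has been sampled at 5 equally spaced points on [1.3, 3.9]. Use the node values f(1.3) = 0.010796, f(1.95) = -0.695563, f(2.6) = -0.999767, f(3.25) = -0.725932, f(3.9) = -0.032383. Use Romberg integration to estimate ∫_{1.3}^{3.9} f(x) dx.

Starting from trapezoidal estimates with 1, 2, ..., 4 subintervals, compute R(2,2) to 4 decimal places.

R(0,0) (trapezoid, 1 panel, h=2.6000): -0.028063
R(1,0) (trapezoid, 2 panels, h=1.3000): -1.313729
R(2,0) (trapezoid, 4 panels, h=0.6500): -1.580836
R(1,1) = -1.313729 + (-1.313729 − (-0.028063))/3 = -1.742284
R(2,1) = -1.580836 + (-1.580836 − (-1.313729))/3 = -1.669872
R(2,2) = -1.669872 + (-1.669872 − (-1.742284))/15 = -1.665045

-1.6650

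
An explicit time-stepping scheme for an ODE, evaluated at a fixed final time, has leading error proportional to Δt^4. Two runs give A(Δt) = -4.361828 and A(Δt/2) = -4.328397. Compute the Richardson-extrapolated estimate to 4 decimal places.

The leading error scales as Δt^4; refining by a factor of 2 reduces it by 2^4 = 16.
Extrapolated value = (16·A(Δt/2) − A(Δt)) / (16 − 1)
= (16·(-4.328397) − (-4.361828)) / 15
= -64.892524 / 15 = -4.326168

-4.3262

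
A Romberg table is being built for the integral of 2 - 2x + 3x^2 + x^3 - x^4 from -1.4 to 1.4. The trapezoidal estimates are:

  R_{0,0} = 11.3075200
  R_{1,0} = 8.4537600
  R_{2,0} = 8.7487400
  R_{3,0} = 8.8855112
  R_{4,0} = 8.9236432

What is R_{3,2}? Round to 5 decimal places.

Richardson extrapolation on the trapezoidal column (denominator 4−1=3):
R_{2,1} = 8.7487400 + (8.7487400 − 8.4537600)/3 = 8.8470667
R_{3,1} = (4·8.8855112 − 8.7487400) / 3 = 8.9311016
R_{3,2} = (16·8.9311016 − 8.8470667) / 15 = 8.9367039

8.93670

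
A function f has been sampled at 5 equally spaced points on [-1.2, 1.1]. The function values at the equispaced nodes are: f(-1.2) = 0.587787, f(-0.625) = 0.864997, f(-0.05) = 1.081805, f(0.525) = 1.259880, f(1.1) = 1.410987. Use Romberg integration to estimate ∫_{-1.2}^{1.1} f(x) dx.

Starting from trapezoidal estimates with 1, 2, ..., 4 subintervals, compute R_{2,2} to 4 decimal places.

2.4270

R_{0,0} (trapezoid, 1 panel, h=2.3000): 2.298590
R_{1,0} (trapezoid, 2 panels, h=1.1500): 2.393371
R_{2,0} (trapezoid, 4 panels, h=0.5750): 2.418490
R_{1,1} = 2.393371 + (2.393371 − 2.298590)/3 = 2.424965
R_{2,1} = 2.418490 + (2.418490 − 2.393371)/3 = 2.426863
R_{2,2} = 2.426863 + (2.426863 − 2.424965)/15 = 2.426990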